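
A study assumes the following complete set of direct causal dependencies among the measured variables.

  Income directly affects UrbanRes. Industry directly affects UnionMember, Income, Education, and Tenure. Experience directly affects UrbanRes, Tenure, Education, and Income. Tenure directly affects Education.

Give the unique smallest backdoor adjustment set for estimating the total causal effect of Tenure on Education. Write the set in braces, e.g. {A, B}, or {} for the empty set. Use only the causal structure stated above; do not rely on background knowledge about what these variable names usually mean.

{Experience, Industry}

Variables eligible for adjustment (non-descendants of Tenure, excluding Tenure and Education): {Experience, Income, Industry, UnionMember, UrbanRes}.
Backdoor paths from Tenure to Education:
  P1: Tenure <- Industry -> Income <- Experience -> Education
  P2: Tenure <- Industry -> Income -> UrbanRes <- Experience -> Education
  P3: Tenure <- Industry -> Education
  P4: Tenure <- Experience -> Income <- Industry -> Education
  P5: Tenure <- Experience -> Education
  P6: Tenure <- Experience -> UrbanRes <- Income <- Industry -> Education
The empty set is not sufficient: P3 (Tenure <- Industry -> Education) has no collider blocking it and no conditioned non-collider, so it is open.
Try {Experience, Industry}:
  P1: blocked at fork node Industry ∈ conditioning set.
  P2: blocked at fork node Industry ∈ conditioning set.
  P3: blocked at fork node Industry ∈ conditioning set.
  P4: blocked at fork node Experience ∈ conditioning set.
  P5: blocked at fork node Experience ∈ conditioning set.
  P6: blocked at fork node Experience ∈ conditioning set.
{Experience, Industry} contains no descendant of Tenure and blocks every backdoor path.
Every element of {Experience, Industry} is needed (dropping Experience leaves P5 open; dropping Industry leaves P3 open), so no proper subset is valid.
Among all size-2 subsets of the eligible variables, only {Experience, Industry} blocks every backdoor path, so it is the unique smallest valid adjustment set.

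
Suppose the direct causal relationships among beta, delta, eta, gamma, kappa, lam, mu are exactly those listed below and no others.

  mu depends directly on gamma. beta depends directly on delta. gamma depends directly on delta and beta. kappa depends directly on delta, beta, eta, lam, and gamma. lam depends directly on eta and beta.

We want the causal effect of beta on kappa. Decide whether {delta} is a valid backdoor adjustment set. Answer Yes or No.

Yes

Backdoor paths from beta to kappa (paths whose first edge points into beta):
  P1: beta <- delta -> gamma -> kappa
  P2: beta <- delta -> kappa
Condition 1 (no descendant of beta in the set): holds — descendants of beta are {gamma, kappa, lam, mu}; none are in {delta}.
Condition 2 (every backdoor path blocked by {delta}):
  P1: blocked at fork node delta ∈ conditioning set.
  P2: blocked at fork node delta ∈ conditioning set.
{delta} satisfies the backdoor criterion.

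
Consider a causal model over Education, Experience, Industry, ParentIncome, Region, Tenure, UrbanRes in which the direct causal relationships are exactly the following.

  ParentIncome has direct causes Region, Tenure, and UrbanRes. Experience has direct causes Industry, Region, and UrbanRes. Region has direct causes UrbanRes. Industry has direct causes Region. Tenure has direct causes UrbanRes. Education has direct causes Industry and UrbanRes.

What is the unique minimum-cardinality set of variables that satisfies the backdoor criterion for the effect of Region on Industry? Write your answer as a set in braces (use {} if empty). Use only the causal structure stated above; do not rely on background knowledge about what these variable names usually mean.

Variables eligible for adjustment (non-descendants of Region, excluding Region and Industry): {Tenure, UrbanRes}.
Backdoor paths from Region to Industry:
  P1: Region <- UrbanRes -> Experience <- Industry
  P2: Region <- UrbanRes -> Education <- Industry
Each backdoor path contains an unconditioned collider, so every path is already blocked with the empty conditioning set:
  P1: blocked at collider Experience (neither it nor any descendant is in the conditioning set).
  P2: blocked at collider Education (neither it nor any descendant is in the conditioning set).
The empty set is therefore the unique smallest valid set.

{}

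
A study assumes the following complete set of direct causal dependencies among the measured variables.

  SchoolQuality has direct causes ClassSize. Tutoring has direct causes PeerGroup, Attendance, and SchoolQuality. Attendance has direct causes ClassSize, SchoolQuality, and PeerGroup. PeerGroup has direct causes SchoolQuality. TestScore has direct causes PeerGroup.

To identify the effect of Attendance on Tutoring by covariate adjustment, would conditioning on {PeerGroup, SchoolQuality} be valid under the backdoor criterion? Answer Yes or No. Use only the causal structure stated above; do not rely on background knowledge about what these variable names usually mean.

Yes

Backdoor paths from Attendance to Tutoring (paths whose first edge points into Attendance):
  P1: Attendance <- ClassSize -> SchoolQuality -> PeerGroup -> Tutoring
  P2: Attendance <- ClassSize -> SchoolQuality -> Tutoring
  P3: Attendance <- SchoolQuality -> PeerGroup -> Tutoring
  P4: Attendance <- SchoolQuality -> Tutoring
  P5: Attendance <- PeerGroup <- SchoolQuality -> Tutoring
  P6: Attendance <- PeerGroup -> Tutoring
Condition 1 (no descendant of Attendance in the set): holds — descendants of Attendance are {Tutoring}; none are in {PeerGroup, SchoolQuality}.
Condition 2 (every backdoor path blocked by {PeerGroup, SchoolQuality}):
  P1: blocked at chain node SchoolQuality ∈ conditioning set.
  P2: blocked at chain node SchoolQuality ∈ conditioning set.
  P3: blocked at fork node SchoolQuality ∈ conditioning set.
  P4: blocked at fork node SchoolQuality ∈ conditioning set.
  P5: blocked at chain node PeerGroup ∈ conditioning set.
  P6: blocked at fork node PeerGroup ∈ conditioning set.
{PeerGroup, SchoolQuality} satisfies the backdoor criterion.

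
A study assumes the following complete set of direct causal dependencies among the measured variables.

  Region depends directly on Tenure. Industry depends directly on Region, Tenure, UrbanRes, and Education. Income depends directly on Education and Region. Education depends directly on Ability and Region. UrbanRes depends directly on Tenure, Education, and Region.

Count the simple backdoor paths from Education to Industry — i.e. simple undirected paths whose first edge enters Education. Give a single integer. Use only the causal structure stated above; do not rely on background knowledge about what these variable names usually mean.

A backdoor path from Education to Industry is any simple undirected path whose first edge points into Education (i.e. leaves Education via a parent).
Parents of Education: {Ability, Region}.
Enumerating:
  P1: Education <- Region <- Tenure -> UrbanRes -> Industry
  P2: Education <- Region <- Tenure -> Industry
  P3: Education <- Region -> UrbanRes <- Tenure -> Industry
  P4: Education <- Region -> UrbanRes -> Industry
  P5: Education <- Region -> Industry
That exhausts the simple backdoor paths. Count: 5.

5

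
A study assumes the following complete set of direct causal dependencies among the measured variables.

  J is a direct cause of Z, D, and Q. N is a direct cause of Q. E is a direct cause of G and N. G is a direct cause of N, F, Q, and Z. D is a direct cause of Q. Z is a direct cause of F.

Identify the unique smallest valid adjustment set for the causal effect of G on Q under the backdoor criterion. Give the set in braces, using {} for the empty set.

{E}

Variables eligible for adjustment (non-descendants of G, excluding G and Q): {D, E, J}.
Backdoor paths from G to Q:
  P1: G <- E -> N -> Q
The empty set is not sufficient: P1 (G <- E -> N -> Q) has no collider blocking it and no conditioned non-collider, so it is open.
Try {E}:
  P1: blocked at fork node E ∈ conditioning set.
{E} contains no descendant of G and blocks every backdoor path.
No other singleton works — e.g. {J} leaves P1 open — so {E} is the unique smallest valid adjustment set.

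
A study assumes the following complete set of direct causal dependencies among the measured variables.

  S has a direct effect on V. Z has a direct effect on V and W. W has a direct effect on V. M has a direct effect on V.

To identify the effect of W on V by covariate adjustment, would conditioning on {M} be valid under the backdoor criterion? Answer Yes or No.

Backdoor paths from W to V (paths whose first edge points into W):
  P1: W <- Z -> V
Condition 1 (no descendant of W in the set): holds — descendants of W are {V}; none are in {M}.
Condition 2 (every backdoor path blocked by {M}):
  P1: open — no interior node is in the conditioning set.
{M} does not satisfy the backdoor criterion.

No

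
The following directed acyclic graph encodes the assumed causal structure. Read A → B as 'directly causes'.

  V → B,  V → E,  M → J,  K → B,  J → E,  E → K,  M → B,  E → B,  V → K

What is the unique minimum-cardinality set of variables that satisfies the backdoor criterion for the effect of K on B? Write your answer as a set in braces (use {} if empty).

{E, V}

Variables eligible for adjustment (non-descendants of K, excluding K and B): {E, J, M, V}.
Backdoor paths from K to B:
  P1: K <- V -> E <- J <- M -> B
  P2: K <- V -> E -> B
  P3: K <- V -> B
  P4: K <- E <- J <- M -> B
  P5: K <- E <- V -> B
  P6: K <- E -> B
The empty set is not sufficient: P2 (K <- V -> E -> B) has no collider blocking it and no conditioned non-collider, so it is open.
Try {E, V}:
  P1: blocked at fork node V ∈ conditioning set.
  P2: blocked at fork node V ∈ conditioning set.
  P3: blocked at fork node V ∈ conditioning set.
  P4: blocked at chain node E ∈ conditioning set.
  P5: blocked at chain node E ∈ conditioning set.
  P6: blocked at fork node E ∈ conditioning set.
{E, V} contains no descendant of K and blocks every backdoor path.
Every element of {E, V} is needed (dropping E leaves P4 open; dropping V leaves P1 open), so no proper subset is valid.
Among all size-2 subsets of the eligible variables, only {E, V} blocks every backdoor path, so it is the unique smallest valid adjustment set.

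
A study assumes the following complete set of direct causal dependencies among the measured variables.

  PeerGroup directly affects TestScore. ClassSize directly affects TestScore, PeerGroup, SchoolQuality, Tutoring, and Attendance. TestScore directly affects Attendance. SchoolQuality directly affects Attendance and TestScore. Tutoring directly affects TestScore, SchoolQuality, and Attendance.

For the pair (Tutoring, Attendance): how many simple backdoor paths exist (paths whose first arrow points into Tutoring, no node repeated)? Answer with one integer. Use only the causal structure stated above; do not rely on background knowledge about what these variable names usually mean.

7

A backdoor path from Tutoring to Attendance is any simple undirected path whose first edge points into Tutoring (i.e. leaves Tutoring via a parent).
Parents of Tutoring: {ClassSize}.
Enumerating:
  P1: Tutoring <- ClassSize -> PeerGroup -> TestScore <- SchoolQuality -> Attendance
  P2: Tutoring <- ClassSize -> PeerGroup -> TestScore -> Attendance
  P3: Tutoring <- ClassSize -> SchoolQuality -> TestScore -> Attendance
  P4: Tutoring <- ClassSize -> SchoolQuality -> Attendance
  P5: Tutoring <- ClassSize -> TestScore <- SchoolQuality -> Attendance
  P6: Tutoring <- ClassSize -> TestScore -> Attendance
  P7: Tutoring <- ClassSize -> Attendance
That exhausts the simple backdoor paths. Count: 7.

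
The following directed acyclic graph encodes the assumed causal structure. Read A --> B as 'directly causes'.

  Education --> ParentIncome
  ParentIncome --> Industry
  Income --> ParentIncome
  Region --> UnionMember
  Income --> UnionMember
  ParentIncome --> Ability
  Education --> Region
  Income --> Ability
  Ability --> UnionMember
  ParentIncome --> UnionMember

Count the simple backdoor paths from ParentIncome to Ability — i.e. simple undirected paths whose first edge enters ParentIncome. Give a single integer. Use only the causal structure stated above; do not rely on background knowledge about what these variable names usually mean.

4

A backdoor path from ParentIncome to Ability is any simple undirected path whose first edge points into ParentIncome (i.e. leaves ParentIncome via a parent).
Parents of ParentIncome: {Education, Income}.
Enumerating:
  P1: ParentIncome <- Education -> Region -> UnionMember <- Income -> Ability
  P2: ParentIncome <- Education -> Region -> UnionMember <- Ability
  P3: ParentIncome <- Income -> Ability
  P4: ParentIncome <- Income -> UnionMember <- Ability
That exhausts the simple backdoor paths. Count: 4.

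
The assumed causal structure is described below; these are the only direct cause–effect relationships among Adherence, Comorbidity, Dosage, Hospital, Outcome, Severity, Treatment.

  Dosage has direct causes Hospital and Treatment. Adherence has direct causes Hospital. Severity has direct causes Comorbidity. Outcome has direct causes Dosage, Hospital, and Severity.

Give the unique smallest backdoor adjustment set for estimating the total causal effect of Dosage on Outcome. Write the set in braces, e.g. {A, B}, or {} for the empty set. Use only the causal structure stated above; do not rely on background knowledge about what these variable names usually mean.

{Hospital}

Variables eligible for adjustment (non-descendants of Dosage, excluding Dosage and Outcome): {Adherence, Comorbidity, Hospital, Severity, Treatment}.
Backdoor paths from Dosage to Outcome:
  P1: Dosage <- Hospital -> Outcome
The empty set is not sufficient: P1 (Dosage <- Hospital -> Outcome) has no collider blocking it and no conditioned non-collider, so it is open.
Try {Hospital}:
  P1: blocked at fork node Hospital ∈ conditioning set.
{Hospital} contains no descendant of Dosage and blocks every backdoor path.
No other singleton works — e.g. {Comorbidity} leaves P1 open — so {Hospital} is the unique smallest valid adjustment set.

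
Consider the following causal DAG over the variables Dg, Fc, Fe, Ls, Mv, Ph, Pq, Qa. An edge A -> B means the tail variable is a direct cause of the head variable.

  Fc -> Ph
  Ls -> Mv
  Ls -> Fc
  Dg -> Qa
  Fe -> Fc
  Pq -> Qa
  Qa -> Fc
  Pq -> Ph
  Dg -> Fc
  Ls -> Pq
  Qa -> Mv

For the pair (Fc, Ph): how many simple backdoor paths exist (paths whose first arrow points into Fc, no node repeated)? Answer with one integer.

A backdoor path from Fc to Ph is any simple undirected path whose first edge points into Fc (i.e. leaves Fc via a parent).
Parents of Fc: {Dg, Fe, Ls, Qa}.
Enumerating:
  P1: Fc <- Ls -> Pq -> Ph
  P2: Fc <- Ls -> Mv <- Qa <- Pq -> Ph
  P3: Fc <- Dg -> Qa <- Pq -> Ph
  P4: Fc <- Dg -> Qa -> Mv <- Ls -> Pq -> Ph
  P5: Fc <- Qa <- Pq -> Ph
  P6: Fc <- Qa -> Mv <- Ls -> Pq -> Ph
That exhausts the simple backdoor paths. Count: 6.

6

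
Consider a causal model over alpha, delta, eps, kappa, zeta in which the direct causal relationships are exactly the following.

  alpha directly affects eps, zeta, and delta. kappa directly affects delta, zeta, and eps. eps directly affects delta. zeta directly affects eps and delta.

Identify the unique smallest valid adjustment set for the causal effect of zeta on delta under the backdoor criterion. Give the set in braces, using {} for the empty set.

Variables eligible for adjustment (non-descendants of zeta, excluding zeta and delta): {alpha, kappa}.
Backdoor paths from zeta to delta:
  P1: zeta <- alpha -> eps <- kappa -> delta
  P2: zeta <- alpha -> eps -> delta
  P3: zeta <- alpha -> delta
  P4: zeta <- kappa -> eps <- alpha -> delta
  P5: zeta <- kappa -> eps -> delta
  P6: zeta <- kappa -> delta
The empty set is not sufficient: P2 (zeta <- alpha -> eps -> delta) has no collider blocking it and no conditioned non-collider, so it is open.
Try {alpha, kappa}:
  P1: blocked at fork node alpha ∈ conditioning set.
  P2: blocked at fork node alpha ∈ conditioning set.
  P3: blocked at fork node alpha ∈ conditioning set.
  P4: blocked at fork node kappa ∈ conditioning set.
  P5: blocked at fork node kappa ∈ conditioning set.
  P6: blocked at fork node kappa ∈ conditioning set.
{alpha, kappa} contains no descendant of zeta and blocks every backdoor path.
Every element of {alpha, kappa} is needed (dropping alpha leaves P2 open; dropping kappa leaves P5 open), so no proper subset is valid.
Among all size-2 subsets of the eligible variables, only {alpha, kappa} blocks every backdoor path, so it is the unique smallest valid adjustment set.

{alpha, kappa}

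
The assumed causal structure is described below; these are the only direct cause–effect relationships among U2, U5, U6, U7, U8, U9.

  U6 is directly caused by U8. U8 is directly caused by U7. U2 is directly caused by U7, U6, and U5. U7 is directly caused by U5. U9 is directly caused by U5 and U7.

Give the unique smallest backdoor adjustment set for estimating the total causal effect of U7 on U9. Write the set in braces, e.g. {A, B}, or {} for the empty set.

Variables eligible for adjustment (non-descendants of U7, excluding U7 and U9): {U5}.
Backdoor paths from U7 to U9:
  P1: U7 <- U5 -> U9
The empty set is not sufficient: P1 (U7 <- U5 -> U9) has no collider blocking it and no conditioned non-collider, so it is open.
Try {U5}:
  P1: blocked at fork node U5 ∈ conditioning set.
{U5} contains no descendant of U7 and blocks every backdoor path.
{U5} is the unique smallest valid adjustment set.

{U5}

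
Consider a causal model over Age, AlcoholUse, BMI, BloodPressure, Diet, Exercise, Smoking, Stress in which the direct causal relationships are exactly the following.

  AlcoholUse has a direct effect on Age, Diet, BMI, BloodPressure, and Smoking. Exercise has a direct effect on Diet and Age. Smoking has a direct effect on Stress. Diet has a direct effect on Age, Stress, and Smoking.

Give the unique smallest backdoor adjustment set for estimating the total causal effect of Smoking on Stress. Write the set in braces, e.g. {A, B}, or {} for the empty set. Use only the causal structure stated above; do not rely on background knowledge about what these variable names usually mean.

{Diet}

Variables eligible for adjustment (non-descendants of Smoking, excluding Smoking and Stress): {Age, AlcoholUse, BMI, BloodPressure, Diet, Exercise}.
Backdoor paths from Smoking to Stress:
  P1: Smoking <- AlcoholUse -> Diet -> Stress
  P2: Smoking <- AlcoholUse -> Age <- Exercise -> Diet -> Stress
  P3: Smoking <- AlcoholUse -> Age <- Diet -> Stress
  P4: Smoking <- Diet -> Stress
The empty set is not sufficient: P1 (Smoking <- AlcoholUse -> Diet -> Stress) has no collider blocking it and no conditioned non-collider, so it is open.
Try {Diet}:
  P1: blocked at chain node Diet ∈ conditioning set.
  P2: blocked at collider Age (neither it nor any descendant is in the conditioning set).
  P3: blocked at collider Age (neither it nor any descendant is in the conditioning set).
  P4: blocked at fork node Diet ∈ conditioning set.
{Diet} contains no descendant of Smoking and blocks every backdoor path.
No other singleton works — e.g. {Exercise} leaves P1 open — so {Diet} is the unique smallest valid adjustment set.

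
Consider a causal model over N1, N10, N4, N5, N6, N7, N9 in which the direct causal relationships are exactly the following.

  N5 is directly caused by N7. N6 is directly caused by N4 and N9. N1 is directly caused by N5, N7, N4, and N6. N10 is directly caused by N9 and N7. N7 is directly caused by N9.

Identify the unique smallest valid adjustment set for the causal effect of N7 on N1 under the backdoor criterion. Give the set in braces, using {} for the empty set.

Variables eligible for adjustment (non-descendants of N7, excluding N7 and N1): {N4, N6, N9}.
Backdoor paths from N7 to N1:
  P1: N7 <- N9 -> N6 <- N4 -> N1
  P2: N7 <- N9 -> N6 -> N1
The empty set is not sufficient: P2 (N7 <- N9 -> N6 -> N1) has no collider blocking it and no conditioned non-collider, so it is open.
Try {N9}:
  P1: blocked at fork node N9 ∈ conditioning set.
  P2: blocked at fork node N9 ∈ conditioning set.
{N9} contains no descendant of N7 and blocks every backdoor path.
No other singleton works — e.g. {N4} leaves P2 open — so {N9} is the unique smallest valid adjustment set.

{N9}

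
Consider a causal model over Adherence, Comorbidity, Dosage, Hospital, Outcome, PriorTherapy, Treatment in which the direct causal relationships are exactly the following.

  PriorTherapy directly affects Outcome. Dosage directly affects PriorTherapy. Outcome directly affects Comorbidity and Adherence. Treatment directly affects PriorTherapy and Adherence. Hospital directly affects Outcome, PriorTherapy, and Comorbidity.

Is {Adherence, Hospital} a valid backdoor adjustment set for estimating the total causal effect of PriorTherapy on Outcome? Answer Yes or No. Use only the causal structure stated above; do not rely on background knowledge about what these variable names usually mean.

Backdoor paths from PriorTherapy to Outcome (paths whose first edge points into PriorTherapy):
  P1: PriorTherapy <- Treatment -> Adherence <- Outcome
  P2: PriorTherapy <- Hospital -> Outcome
  P3: PriorTherapy <- Hospital -> Comorbidity <- Outcome
Condition 1 (no descendant of PriorTherapy in the set): FAILS — Adherence is a descendant of PriorTherapy.
Condition 2 (every backdoor path blocked by {Adherence, Hospital}):
  P1: open — collider(s) Adherence are conditioned on (or have a conditioned descendant) and no non-collider on the path is in the set.
  P2: blocked at fork node Hospital ∈ conditioning set.
  P3: blocked at fork node Hospital ∈ conditioning set.
{Adherence, Hospital} does not satisfy the backdoor criterion.

No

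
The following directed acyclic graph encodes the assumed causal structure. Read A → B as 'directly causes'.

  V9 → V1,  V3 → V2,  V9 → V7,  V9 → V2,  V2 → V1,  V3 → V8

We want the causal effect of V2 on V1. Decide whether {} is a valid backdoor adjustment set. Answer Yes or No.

No

Backdoor paths from V2 to V1 (paths whose first edge points into V2):
  P1: V2 <- V9 -> V1
Condition 1 (no descendant of V2 in the set): holds — descendants of V2 are {V1}; none are in {}.
Condition 2 (every backdoor path blocked by {}):
  P1: open — no interior node is in the conditioning set.
{} does not satisfy the backdoor criterion.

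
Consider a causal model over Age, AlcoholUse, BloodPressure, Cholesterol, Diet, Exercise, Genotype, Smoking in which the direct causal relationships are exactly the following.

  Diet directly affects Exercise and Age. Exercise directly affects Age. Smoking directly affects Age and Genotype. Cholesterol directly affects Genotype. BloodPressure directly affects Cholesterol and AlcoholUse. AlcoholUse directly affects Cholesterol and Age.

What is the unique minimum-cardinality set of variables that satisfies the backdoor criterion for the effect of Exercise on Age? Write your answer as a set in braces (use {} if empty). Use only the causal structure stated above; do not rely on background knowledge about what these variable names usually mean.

Variables eligible for adjustment (non-descendants of Exercise, excluding Exercise and Age): {AlcoholUse, BloodPressure, Cholesterol, Diet, Genotype, Smoking}.
Backdoor paths from Exercise to Age:
  P1: Exercise <- Diet -> Age
The empty set is not sufficient: P1 (Exercise <- Diet -> Age) has no collider blocking it and no conditioned non-collider, so it is open.
Try {Diet}:
  P1: blocked at fork node Diet ∈ conditioning set.
{Diet} contains no descendant of Exercise and blocks every backdoor path.
No other singleton works — e.g. {Smoking} leaves P1 open — so {Diet} is the unique smallest valid adjustment set.

{Diet}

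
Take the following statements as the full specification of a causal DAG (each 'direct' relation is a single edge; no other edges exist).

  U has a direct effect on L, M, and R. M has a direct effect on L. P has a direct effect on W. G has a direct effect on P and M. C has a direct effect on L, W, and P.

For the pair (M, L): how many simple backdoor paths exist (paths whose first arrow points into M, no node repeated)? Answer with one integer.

A backdoor path from M to L is any simple undirected path whose first edge points into M (i.e. leaves M via a parent).
Parents of M: {G, U}.
Enumerating:
  P1: M <- G -> P <- C -> L
  P2: M <- G -> P -> W <- C -> L
  P3: M <- U -> L
That exhausts the simple backdoor paths. Count: 3.

3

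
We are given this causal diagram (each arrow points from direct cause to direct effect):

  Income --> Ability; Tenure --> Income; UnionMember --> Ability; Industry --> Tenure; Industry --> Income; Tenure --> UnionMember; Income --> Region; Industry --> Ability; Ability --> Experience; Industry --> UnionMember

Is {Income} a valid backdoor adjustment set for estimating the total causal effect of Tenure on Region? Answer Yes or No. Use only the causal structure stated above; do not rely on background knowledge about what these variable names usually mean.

No

Backdoor paths from Tenure to Region (paths whose first edge points into Tenure):
  P1: Tenure <- Industry -> Income -> Region
  P2: Tenure <- Industry -> UnionMember -> Ability <- Income -> Region
  P3: Tenure <- Industry -> Ability <- Income -> Region
Condition 1 (no descendant of Tenure in the set): FAILS — Income is a descendant of Tenure.
Condition 2 (every backdoor path blocked by {Income}):
  P1: blocked at chain node Income ∈ conditioning set.
  P2: blocked at collider Ability (neither it nor any descendant is in the conditioning set).
  P3: blocked at collider Ability (neither it nor any descendant is in the conditioning set).
{Income} does not satisfy the backdoor criterion.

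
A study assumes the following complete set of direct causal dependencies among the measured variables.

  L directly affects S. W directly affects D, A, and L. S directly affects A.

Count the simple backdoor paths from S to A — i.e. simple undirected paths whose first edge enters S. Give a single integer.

A backdoor path from S to A is any simple undirected path whose first edge points into S (i.e. leaves S via a parent).
Parents of S: {L}.
Enumerating:
  P1: S <- L <- W -> A
That exhausts the simple backdoor paths. Count: 1.

1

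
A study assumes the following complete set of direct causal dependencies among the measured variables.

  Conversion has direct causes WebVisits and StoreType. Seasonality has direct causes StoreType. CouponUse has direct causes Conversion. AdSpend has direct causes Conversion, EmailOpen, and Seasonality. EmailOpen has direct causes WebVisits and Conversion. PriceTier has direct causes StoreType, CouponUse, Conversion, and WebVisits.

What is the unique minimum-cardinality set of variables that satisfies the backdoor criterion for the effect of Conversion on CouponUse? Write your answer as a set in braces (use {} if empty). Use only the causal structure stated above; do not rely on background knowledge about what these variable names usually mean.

{}

Variables eligible for adjustment (non-descendants of Conversion, excluding Conversion and CouponUse): {Seasonality, StoreType, WebVisits}.
Backdoor paths from Conversion to CouponUse:
  P1: Conversion <- StoreType -> Seasonality -> AdSpend <- EmailOpen <- WebVisits -> PriceTier <- CouponUse
  P2: Conversion <- StoreType -> PriceTier <- CouponUse
  P3: Conversion <- WebVisits -> EmailOpen -> AdSpend <- Seasonality <- StoreType -> PriceTier <- CouponUse
  P4: Conversion <- WebVisits -> PriceTier <- CouponUse
Each backdoor path contains an unconditioned collider, so every path is already blocked with the empty conditioning set:
  P1: blocked at collider AdSpend (neither it nor any descendant is in the conditioning set).
  P2: blocked at collider PriceTier (neither it nor any descendant is in the conditioning set).
  P3: blocked at collider AdSpend (neither it nor any descendant is in the conditioning set).
  P4: blocked at collider PriceTier (neither it nor any descendant is in the conditioning set).
The empty set is therefore the unique smallest valid set.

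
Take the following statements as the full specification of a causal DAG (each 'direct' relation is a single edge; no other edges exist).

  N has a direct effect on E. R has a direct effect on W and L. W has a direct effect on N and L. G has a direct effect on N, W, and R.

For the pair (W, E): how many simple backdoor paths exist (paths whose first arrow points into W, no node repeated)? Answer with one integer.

A backdoor path from W to E is any simple undirected path whose first edge points into W (i.e. leaves W via a parent).
Parents of W: {G, R}.
Enumerating:
  P1: W <- G -> N -> E
  P2: W <- R <- G -> N -> E
That exhausts the simple backdoor paths. Count: 2.

2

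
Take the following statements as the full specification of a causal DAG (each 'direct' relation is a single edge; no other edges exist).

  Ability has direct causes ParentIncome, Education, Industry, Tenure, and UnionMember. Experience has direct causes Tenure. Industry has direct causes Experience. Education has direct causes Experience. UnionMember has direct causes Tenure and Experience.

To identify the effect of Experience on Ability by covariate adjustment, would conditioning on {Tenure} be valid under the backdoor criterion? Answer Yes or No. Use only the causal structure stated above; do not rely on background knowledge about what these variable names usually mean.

Yes

Backdoor paths from Experience to Ability (paths whose first edge points into Experience):
  P1: Experience <- Tenure -> UnionMember -> Ability
  P2: Experience <- Tenure -> Ability
Condition 1 (no descendant of Experience in the set): holds — descendants of Experience are {Ability, Education, Industry, UnionMember}; none are in {Tenure}.
Condition 2 (every backdoor path blocked by {Tenure}):
  P1: blocked at fork node Tenure ∈ conditioning set.
  P2: blocked at fork node Tenure ∈ conditioning set.
{Tenure} satisfies the backdoor criterion.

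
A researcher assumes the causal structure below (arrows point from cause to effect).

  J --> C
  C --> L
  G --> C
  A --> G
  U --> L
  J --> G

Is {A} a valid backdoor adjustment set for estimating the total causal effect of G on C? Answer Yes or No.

No

Backdoor paths from G to C (paths whose first edge points into G):
  P1: G <- J -> C
Condition 1 (no descendant of G in the set): holds — descendants of G are {C, L}; none are in {A}.
Condition 2 (every backdoor path blocked by {A}):
  P1: open — no interior node is in the conditioning set.
{A} does not satisfy the backdoor criterion.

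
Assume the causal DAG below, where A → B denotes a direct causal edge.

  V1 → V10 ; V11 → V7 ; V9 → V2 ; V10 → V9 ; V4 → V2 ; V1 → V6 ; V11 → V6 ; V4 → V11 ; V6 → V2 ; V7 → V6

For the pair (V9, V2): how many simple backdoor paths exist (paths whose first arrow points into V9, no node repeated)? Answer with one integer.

3

A backdoor path from V9 to V2 is any simple undirected path whose first edge points into V9 (i.e. leaves V9 via a parent).
Parents of V9: {V10}.
Enumerating:
  P1: V9 <- V10 <- V1 -> V6 <- V11 <- V4 -> V2
  P2: V9 <- V10 <- V1 -> V6 <- V7 <- V11 <- V4 -> V2
  P3: V9 <- V10 <- V1 -> V6 -> V2
That exhausts the simple backdoor paths. Count: 3.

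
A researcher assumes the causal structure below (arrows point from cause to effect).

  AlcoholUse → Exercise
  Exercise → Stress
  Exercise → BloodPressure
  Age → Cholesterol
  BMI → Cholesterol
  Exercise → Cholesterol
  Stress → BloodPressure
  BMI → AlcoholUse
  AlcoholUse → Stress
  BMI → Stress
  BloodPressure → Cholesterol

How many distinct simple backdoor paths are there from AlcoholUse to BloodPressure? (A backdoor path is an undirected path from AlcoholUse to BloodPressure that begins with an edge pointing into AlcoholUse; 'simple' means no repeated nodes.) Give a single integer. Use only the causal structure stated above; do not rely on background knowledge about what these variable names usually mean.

A backdoor path from AlcoholUse to BloodPressure is any simple undirected path whose first edge points into AlcoholUse (i.e. leaves AlcoholUse via a parent).
Parents of AlcoholUse: {BMI}.
Enumerating:
  P1: AlcoholUse <- BMI -> Stress <- Exercise -> BloodPressure
  P2: AlcoholUse <- BMI -> Stress <- Exercise -> Cholesterol <- BloodPressure
  P3: AlcoholUse <- BMI -> Stress -> BloodPressure
  P4: AlcoholUse <- BMI -> Cholesterol <- Exercise -> Stress -> BloodPressure
  P5: AlcoholUse <- BMI -> Cholesterol <- Exercise -> BloodPressure
  P6: AlcoholUse <- BMI -> Cholesterol <- BloodPressure
That exhausts the simple backdoor paths. Count: 6.

6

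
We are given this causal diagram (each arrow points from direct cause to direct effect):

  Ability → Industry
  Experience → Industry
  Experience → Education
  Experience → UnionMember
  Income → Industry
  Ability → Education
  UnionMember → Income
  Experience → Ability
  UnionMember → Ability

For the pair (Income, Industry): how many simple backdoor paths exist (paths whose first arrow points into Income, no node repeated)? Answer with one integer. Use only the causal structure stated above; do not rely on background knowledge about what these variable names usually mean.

6

A backdoor path from Income to Industry is any simple undirected path whose first edge points into Income (i.e. leaves Income via a parent).
Parents of Income: {UnionMember}.
Enumerating:
  P1: Income <- UnionMember <- Experience -> Ability -> Industry
  P2: Income <- UnionMember <- Experience -> Industry
  P3: Income <- UnionMember <- Experience -> Education <- Ability -> Industry
  P4: Income <- UnionMember -> Ability <- Experience -> Industry
  P5: Income <- UnionMember -> Ability -> Industry
  P6: Income <- UnionMember -> Ability -> Education <- Experience -> Industry
That exhausts the simple backdoor paths. Count: 6.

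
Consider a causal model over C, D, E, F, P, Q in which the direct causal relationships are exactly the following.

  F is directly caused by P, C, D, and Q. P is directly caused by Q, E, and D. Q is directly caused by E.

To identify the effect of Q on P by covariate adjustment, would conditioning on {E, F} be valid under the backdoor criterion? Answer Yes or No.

No

Backdoor paths from Q to P (paths whose first edge points into Q):
  P1: Q <- E -> P
Condition 1 (no descendant of Q in the set): FAILS — F is a descendant of Q.
Condition 2 (every backdoor path blocked by {E, F}):
  P1: blocked at fork node E ∈ conditioning set.
{E, F} does not satisfy the backdoor criterion.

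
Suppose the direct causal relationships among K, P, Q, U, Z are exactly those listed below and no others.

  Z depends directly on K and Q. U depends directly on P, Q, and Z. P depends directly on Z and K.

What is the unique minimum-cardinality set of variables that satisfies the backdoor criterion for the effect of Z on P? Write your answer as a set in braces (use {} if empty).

{K}

Variables eligible for adjustment (non-descendants of Z, excluding Z and P): {K, Q}.
Backdoor paths from Z to P:
  P1: Z <- K -> P
  P2: Z <- Q -> U <- P
The empty set is not sufficient: P1 (Z <- K -> P) has no collider blocking it and no conditioned non-collider, so it is open.
Try {K}:
  P1: blocked at fork node K ∈ conditioning set.
  P2: blocked at collider U (neither it nor any descendant is in the conditioning set).
{K} contains no descendant of Z and blocks every backdoor path.
No other singleton works — e.g. {Q} leaves P1 open — so {K} is the unique smallest valid adjustment set.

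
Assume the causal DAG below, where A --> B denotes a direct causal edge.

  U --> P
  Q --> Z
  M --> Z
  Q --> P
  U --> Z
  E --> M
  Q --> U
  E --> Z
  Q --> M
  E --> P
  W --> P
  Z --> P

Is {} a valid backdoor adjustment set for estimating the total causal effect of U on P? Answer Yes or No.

No

Backdoor paths from U to P (paths whose first edge points into U):
  P1: U <- Q -> M <- E -> Z -> P
  P2: U <- Q -> M <- E -> P
  P3: U <- Q -> M -> Z <- E -> P
  P4: U <- Q -> M -> Z -> P
  P5: U <- Q -> Z <- E -> P
  P6: U <- Q -> Z <- M <- E -> P
  P7: U <- Q -> Z -> P
  P8: U <- Q -> P
Condition 1 (no descendant of U in the set): holds — descendants of U are {P, Z}; none are in {}.
Condition 2 (every backdoor path blocked by {}):
  P1: blocked at collider M (neither it nor any descendant is in the conditioning set).
  P2: blocked at collider M (neither it nor any descendant is in the conditioning set).
  P3: blocked at collider Z (neither it nor any descendant is in the conditioning set).
  P4: open — no interior node is in the conditioning set.
  P5: blocked at collider Z (neither it nor any descendant is in the conditioning set).
  P6: blocked at collider Z (neither it nor any descendant is in the conditioning set).
  P7: open — no interior node is in the conditioning set.
  P8: open — no interior node is in the conditioning set.
{} does not satisfy the backdoor criterion.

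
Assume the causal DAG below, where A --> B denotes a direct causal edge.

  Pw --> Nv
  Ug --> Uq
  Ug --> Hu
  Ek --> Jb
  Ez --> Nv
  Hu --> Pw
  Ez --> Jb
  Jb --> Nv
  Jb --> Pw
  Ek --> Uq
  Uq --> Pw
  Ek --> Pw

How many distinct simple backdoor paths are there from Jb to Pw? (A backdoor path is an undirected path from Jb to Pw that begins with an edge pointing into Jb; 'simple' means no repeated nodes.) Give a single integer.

A backdoor path from Jb to Pw is any simple undirected path whose first edge points into Jb (i.e. leaves Jb via a parent).
Parents of Jb: {Ek, Ez}.
Enumerating:
  P1: Jb <- Ek -> Uq <- Ug -> Hu -> Pw
  P2: Jb <- Ek -> Uq -> Pw
  P3: Jb <- Ek -> Pw
  P4: Jb <- Ez -> Nv <- Pw
That exhausts the simple backdoor paths. Count: 4.

4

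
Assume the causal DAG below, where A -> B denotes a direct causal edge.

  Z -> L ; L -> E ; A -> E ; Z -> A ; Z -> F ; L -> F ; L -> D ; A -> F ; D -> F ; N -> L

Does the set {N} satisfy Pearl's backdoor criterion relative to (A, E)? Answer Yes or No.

No

Backdoor paths from A to E (paths whose first edge points into A):
  P1: A <- Z -> L -> E
  P2: A <- Z -> F <- L -> E
  P3: A <- Z -> F <- D <- L -> E
Condition 1 (no descendant of A in the set): holds — descendants of A are {E, F}; none are in {N}.
Condition 2 (every backdoor path blocked by {N}):
  P1: open — no interior node is in the conditioning set.
  P2: blocked at collider F (neither it nor any descendant is in the conditioning set).
  P3: blocked at collider F (neither it nor any descendant is in the conditioning set).
{N} does not satisfy the backdoor criterion.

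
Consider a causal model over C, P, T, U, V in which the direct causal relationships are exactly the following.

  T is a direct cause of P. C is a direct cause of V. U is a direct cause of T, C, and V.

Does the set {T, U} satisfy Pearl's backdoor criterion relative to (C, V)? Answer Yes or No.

Yes

Backdoor paths from C to V (paths whose first edge points into C):
  P1: C <- U -> V
Condition 1 (no descendant of C in the set): holds — descendants of C are {V}; none are in {T, U}.
Condition 2 (every backdoor path blocked by {T, U}):
  P1: blocked at fork node U ∈ conditioning set.
{T, U} satisfies the backdoor criterion.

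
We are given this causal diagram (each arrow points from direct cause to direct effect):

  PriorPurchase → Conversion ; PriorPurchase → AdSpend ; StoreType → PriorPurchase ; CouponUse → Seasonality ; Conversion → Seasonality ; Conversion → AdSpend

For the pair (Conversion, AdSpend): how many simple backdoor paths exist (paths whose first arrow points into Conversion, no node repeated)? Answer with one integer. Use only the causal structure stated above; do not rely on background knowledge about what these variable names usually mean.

1

A backdoor path from Conversion to AdSpend is any simple undirected path whose first edge points into Conversion (i.e. leaves Conversion via a parent).
Parents of Conversion: {PriorPurchase}.
Enumerating:
  P1: Conversion <- PriorPurchase -> AdSpend
That exhausts the simple backdoor paths. Count: 1.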